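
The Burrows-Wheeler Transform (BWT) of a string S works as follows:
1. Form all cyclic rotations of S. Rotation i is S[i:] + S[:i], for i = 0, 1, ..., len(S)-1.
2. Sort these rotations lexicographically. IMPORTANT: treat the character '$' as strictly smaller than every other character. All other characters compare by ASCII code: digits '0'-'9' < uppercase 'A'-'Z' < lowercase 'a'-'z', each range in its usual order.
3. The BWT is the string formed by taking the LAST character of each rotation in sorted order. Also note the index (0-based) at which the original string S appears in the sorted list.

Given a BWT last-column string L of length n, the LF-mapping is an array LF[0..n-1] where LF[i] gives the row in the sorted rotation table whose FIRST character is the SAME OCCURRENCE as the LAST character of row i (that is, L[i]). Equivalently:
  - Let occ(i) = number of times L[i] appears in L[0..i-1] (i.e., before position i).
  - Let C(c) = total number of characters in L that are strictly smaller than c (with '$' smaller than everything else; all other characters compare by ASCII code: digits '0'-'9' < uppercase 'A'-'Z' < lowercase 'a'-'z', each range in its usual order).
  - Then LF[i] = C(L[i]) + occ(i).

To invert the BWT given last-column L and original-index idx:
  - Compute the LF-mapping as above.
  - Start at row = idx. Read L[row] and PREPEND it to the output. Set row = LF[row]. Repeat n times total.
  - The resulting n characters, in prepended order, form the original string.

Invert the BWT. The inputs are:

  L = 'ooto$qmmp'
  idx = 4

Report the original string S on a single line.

LF mapping: 3 4 8 5 0 7 1 2 6
Walk LF starting at row 4, prepending L[row]:
  step 1: row=4, L[4]='$', prepend. Next row=LF[4]=0
  step 2: row=0, L[0]='o', prepend. Next row=LF[0]=3
  step 3: row=3, L[3]='o', prepend. Next row=LF[3]=5
  step 4: row=5, L[5]='q', prepend. Next row=LF[5]=7
  step 5: row=7, L[7]='m', prepend. Next row=LF[7]=2
  step 6: row=2, L[2]='t', prepend. Next row=LF[2]=8
  step 7: row=8, L[8]='p', prepend. Next row=LF[8]=6
  step 8: row=6, L[6]='m', prepend. Next row=LF[6]=1
  step 9: row=1, L[1]='o', prepend. Next row=LF[1]=4
Reversed output: omptmqoo$

Answer: omptmqoo$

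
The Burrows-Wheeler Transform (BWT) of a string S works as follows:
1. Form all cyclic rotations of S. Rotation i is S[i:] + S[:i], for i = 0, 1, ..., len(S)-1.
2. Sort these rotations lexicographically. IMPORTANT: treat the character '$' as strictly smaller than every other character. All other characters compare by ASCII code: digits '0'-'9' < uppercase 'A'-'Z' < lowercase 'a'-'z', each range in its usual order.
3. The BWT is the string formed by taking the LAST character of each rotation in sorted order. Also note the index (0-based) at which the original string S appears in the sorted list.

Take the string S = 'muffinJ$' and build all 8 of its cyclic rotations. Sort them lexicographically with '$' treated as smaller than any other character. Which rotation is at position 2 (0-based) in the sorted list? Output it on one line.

All 8 rotations (rotation i = S[i:]+S[:i]):
  rot[0] = muffinJ$
  rot[1] = uffinJ$m
  rot[2] = ffinJ$mu
  rot[3] = finJ$muf
  rot[4] = inJ$muff
  rot[5] = nJ$muffi
  rot[6] = J$muffin
  rot[7] = $muffinJ
Sorted (with $ < everything):
  sorted[0] = $muffinJ
  sorted[1] = J$muffin
  sorted[2] = ffinJ$mu
  sorted[3] = finJ$muf
  sorted[4] = inJ$muff
  sorted[5] = muffinJ$
  sorted[6] = nJ$muffi
  sorted[7] = uffinJ$m
sorted[2] = ffinJ$mu

Answer: ffinJ$mu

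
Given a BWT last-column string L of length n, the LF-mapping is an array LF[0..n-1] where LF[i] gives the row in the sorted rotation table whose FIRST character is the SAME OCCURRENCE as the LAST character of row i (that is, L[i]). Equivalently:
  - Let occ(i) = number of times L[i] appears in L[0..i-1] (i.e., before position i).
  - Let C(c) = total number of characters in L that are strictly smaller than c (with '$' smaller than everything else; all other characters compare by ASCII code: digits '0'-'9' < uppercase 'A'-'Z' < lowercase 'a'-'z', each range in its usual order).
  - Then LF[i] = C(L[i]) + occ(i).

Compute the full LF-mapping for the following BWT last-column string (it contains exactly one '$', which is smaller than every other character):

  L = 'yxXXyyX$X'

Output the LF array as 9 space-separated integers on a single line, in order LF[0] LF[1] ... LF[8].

Answer: 6 5 1 2 7 8 3 0 4

Derivation:
Char counts: '$':1, 'X':4, 'x':1, 'y':3
C (first-col start): C('$')=0, C('X')=1, C('x')=5, C('y')=6
L[0]='y': occ=0, LF[0]=C('y')+0=6+0=6
L[1]='x': occ=0, LF[1]=C('x')+0=5+0=5
L[2]='X': occ=0, LF[2]=C('X')+0=1+0=1
L[3]='X': occ=1, LF[3]=C('X')+1=1+1=2
L[4]='y': occ=1, LF[4]=C('y')+1=6+1=7
L[5]='y': occ=2, LF[5]=C('y')+2=6+2=8
L[6]='X': occ=2, LF[6]=C('X')+2=1+2=3
L[7]='$': occ=0, LF[7]=C('$')+0=0+0=0
L[8]='X': occ=3, LF[8]=C('X')+3=1+3=4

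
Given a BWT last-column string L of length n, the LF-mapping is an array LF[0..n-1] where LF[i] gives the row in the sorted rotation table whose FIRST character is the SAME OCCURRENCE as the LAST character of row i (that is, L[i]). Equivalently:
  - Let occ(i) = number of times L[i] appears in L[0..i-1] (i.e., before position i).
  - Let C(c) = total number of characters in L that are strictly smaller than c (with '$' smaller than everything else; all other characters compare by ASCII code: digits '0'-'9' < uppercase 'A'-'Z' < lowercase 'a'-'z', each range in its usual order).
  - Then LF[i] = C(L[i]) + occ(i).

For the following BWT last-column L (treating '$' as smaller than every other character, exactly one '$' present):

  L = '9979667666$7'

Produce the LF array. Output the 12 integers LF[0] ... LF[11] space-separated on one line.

Char counts: '$':1, '6':5, '7':3, '9':3
C (first-col start): C('$')=0, C('6')=1, C('7')=6, C('9')=9
L[0]='9': occ=0, LF[0]=C('9')+0=9+0=9
L[1]='9': occ=1, LF[1]=C('9')+1=9+1=10
L[2]='7': occ=0, LF[2]=C('7')+0=6+0=6
L[3]='9': occ=2, LF[3]=C('9')+2=9+2=11
L[4]='6': occ=0, LF[4]=C('6')+0=1+0=1
L[5]='6': occ=1, LF[5]=C('6')+1=1+1=2
L[6]='7': occ=1, LF[6]=C('7')+1=6+1=7
L[7]='6': occ=2, LF[7]=C('6')+2=1+2=3
L[8]='6': occ=3, LF[8]=C('6')+3=1+3=4
L[9]='6': occ=4, LF[9]=C('6')+4=1+4=5
L[10]='$': occ=0, LF[10]=C('$')+0=0+0=0
L[11]='7': occ=2, LF[11]=C('7')+2=6+2=8

Answer: 9 10 6 11 1 2 7 3 4 5 0 8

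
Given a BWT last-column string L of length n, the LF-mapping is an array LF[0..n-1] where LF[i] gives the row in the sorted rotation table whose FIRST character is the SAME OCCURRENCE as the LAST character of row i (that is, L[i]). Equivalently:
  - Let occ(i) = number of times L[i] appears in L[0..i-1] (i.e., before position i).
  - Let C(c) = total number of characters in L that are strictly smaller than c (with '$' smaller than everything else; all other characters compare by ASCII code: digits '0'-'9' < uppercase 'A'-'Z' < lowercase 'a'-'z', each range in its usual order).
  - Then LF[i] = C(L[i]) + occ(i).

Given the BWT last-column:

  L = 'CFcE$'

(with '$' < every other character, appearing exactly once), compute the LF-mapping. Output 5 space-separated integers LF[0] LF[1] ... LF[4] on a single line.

Char counts: '$':1, 'C':1, 'E':1, 'F':1, 'c':1
C (first-col start): C('$')=0, C('C')=1, C('E')=2, C('F')=3, C('c')=4
L[0]='C': occ=0, LF[0]=C('C')+0=1+0=1
L[1]='F': occ=0, LF[1]=C('F')+0=3+0=3
L[2]='c': occ=0, LF[2]=C('c')+0=4+0=4
L[3]='E': occ=0, LF[3]=C('E')+0=2+0=2
L[4]='$': occ=0, LF[4]=C('$')+0=0+0=0

Answer: 1 3 4 2 0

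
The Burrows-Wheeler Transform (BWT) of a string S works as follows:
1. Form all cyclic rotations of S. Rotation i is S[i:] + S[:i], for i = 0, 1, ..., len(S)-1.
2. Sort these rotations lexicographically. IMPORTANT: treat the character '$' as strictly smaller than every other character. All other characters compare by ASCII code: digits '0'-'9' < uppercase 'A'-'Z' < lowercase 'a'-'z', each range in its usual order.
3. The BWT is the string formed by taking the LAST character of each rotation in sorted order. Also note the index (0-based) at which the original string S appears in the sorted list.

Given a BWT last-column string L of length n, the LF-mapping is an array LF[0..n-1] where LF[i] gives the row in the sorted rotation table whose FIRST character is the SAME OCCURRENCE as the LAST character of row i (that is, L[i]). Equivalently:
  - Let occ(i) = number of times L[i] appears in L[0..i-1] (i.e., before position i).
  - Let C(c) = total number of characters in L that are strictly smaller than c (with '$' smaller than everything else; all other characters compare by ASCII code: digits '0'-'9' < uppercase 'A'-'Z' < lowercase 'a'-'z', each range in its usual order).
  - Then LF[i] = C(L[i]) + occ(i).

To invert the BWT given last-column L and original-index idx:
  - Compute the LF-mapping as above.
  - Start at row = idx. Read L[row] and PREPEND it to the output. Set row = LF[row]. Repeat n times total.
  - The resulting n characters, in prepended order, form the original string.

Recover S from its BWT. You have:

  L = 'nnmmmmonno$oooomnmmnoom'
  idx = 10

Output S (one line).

LF mapping: 9 10 1 2 3 4 15 11 12 16 0 17 18 19 20 5 13 6 7 14 21 22 8
Walk LF starting at row 10, prepending L[row]:
  step 1: row=10, L[10]='$', prepend. Next row=LF[10]=0
  step 2: row=0, L[0]='n', prepend. Next row=LF[0]=9
  step 3: row=9, L[9]='o', prepend. Next row=LF[9]=16
  step 4: row=16, L[16]='n', prepend. Next row=LF[16]=13
  step 5: row=13, L[13]='o', prepend. Next row=LF[13]=19
  step 6: row=19, L[19]='n', prepend. Next row=LF[19]=14
  step 7: row=14, L[14]='o', prepend. Next row=LF[14]=20
  step 8: row=20, L[20]='o', prepend. Next row=LF[20]=21
  step 9: row=21, L[21]='o', prepend. Next row=LF[21]=22
  step 10: row=22, L[22]='m', prepend. Next row=LF[22]=8
  step 11: row=8, L[8]='n', prepend. Next row=LF[8]=12
  step 12: row=12, L[12]='o', prepend. Next row=LF[12]=18
  step 13: row=18, L[18]='m', prepend. Next row=LF[18]=7
  step 14: row=7, L[7]='n', prepend. Next row=LF[7]=11
  step 15: row=11, L[11]='o', prepend. Next row=LF[11]=17
  step 16: row=17, L[17]='m', prepend. Next row=LF[17]=6
  step 17: row=6, L[6]='o', prepend. Next row=LF[6]=15
  step 18: row=15, L[15]='m', prepend. Next row=LF[15]=5
  step 19: row=5, L[5]='m', prepend. Next row=LF[5]=4
  step 20: row=4, L[4]='m', prepend. Next row=LF[4]=3
  step 21: row=3, L[3]='m', prepend. Next row=LF[3]=2
  step 22: row=2, L[2]='m', prepend. Next row=LF[2]=1
  step 23: row=1, L[1]='n', prepend. Next row=LF[1]=10
Reversed output: nmmmmmomonmonmooononon$

Answer: nmmmmmomonmonmooononon$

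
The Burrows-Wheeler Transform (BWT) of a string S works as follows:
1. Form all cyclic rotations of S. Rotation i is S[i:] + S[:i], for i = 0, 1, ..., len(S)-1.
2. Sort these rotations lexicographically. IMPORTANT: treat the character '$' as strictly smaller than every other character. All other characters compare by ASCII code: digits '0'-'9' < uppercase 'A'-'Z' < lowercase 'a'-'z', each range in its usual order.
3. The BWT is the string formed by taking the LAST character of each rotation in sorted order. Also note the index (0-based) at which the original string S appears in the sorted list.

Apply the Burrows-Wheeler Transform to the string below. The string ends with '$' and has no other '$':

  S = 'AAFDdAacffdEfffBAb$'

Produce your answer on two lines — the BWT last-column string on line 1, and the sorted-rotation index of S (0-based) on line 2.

Answer: b$AdBfFdAAAaDffffcE
1

Derivation:
All 19 rotations (rotation i = S[i:]+S[:i]):
  rot[0] = AAFDdAacffdEfffBAb$
  rot[1] = AFDdAacffdEfffBAb$A
  rot[2] = FDdAacffdEfffBAb$AA
  rot[3] = DdAacffdEfffBAb$AAF
  rot[4] = dAacffdEfffBAb$AAFD
  rot[5] = AacffdEfffBAb$AAFDd
  rot[6] = acffdEfffBAb$AAFDdA
  rot[7] = cffdEfffBAb$AAFDdAa
  rot[8] = ffdEfffBAb$AAFDdAac
  rot[9] = fdEfffBAb$AAFDdAacf
  rot[10] = dEfffBAb$AAFDdAacff
  rot[11] = EfffBAb$AAFDdAacffd
  rot[12] = fffBAb$AAFDdAacffdE
  rot[13] = ffBAb$AAFDdAacffdEf
  rot[14] = fBAb$AAFDdAacffdEff
  rot[15] = BAb$AAFDdAacffdEfff
  rot[16] = Ab$AAFDdAacffdEfffB
  rot[17] = b$AAFDdAacffdEfffBA
  rot[18] = $AAFDdAacffdEfffBAb
Sorted (with $ < everything):
  sorted[0] = $AAFDdAacffdEfffBAb  (last char: 'b')
  sorted[1] = AAFDdAacffdEfffBAb$  (last char: '$')
  sorted[2] = AFDdAacffdEfffBAb$A  (last char: 'A')
  sorted[3] = AacffdEfffBAb$AAFDd  (last char: 'd')
  sorted[4] = Ab$AAFDdAacffdEfffB  (last char: 'B')
  sorted[5] = BAb$AAFDdAacffdEfff  (last char: 'f')
  sorted[6] = DdAacffdEfffBAb$AAF  (last char: 'F')
  sorted[7] = EfffBAb$AAFDdAacffd  (last char: 'd')
  sorted[8] = FDdAacffdEfffBAb$AA  (last char: 'A')
  sorted[9] = acffdEfffBAb$AAFDdA  (last char: 'A')
  sorted[10] = b$AAFDdAacffdEfffBA  (last char: 'A')
  sorted[11] = cffdEfffBAb$AAFDdAa  (last char: 'a')
  sorted[12] = dAacffdEfffBAb$AAFD  (last char: 'D')
  sorted[13] = dEfffBAb$AAFDdAacff  (last char: 'f')
  sorted[14] = fBAb$AAFDdAacffdEff  (last char: 'f')
  sorted[15] = fdEfffBAb$AAFDdAacf  (last char: 'f')
  sorted[16] = ffBAb$AAFDdAacffdEf  (last char: 'f')
  sorted[17] = ffdEfffBAb$AAFDdAac  (last char: 'c')
  sorted[18] = fffBAb$AAFDdAacffdE  (last char: 'E')
Last column: b$AdBfFdAAAaDffffcE
Original string S is at sorted index 1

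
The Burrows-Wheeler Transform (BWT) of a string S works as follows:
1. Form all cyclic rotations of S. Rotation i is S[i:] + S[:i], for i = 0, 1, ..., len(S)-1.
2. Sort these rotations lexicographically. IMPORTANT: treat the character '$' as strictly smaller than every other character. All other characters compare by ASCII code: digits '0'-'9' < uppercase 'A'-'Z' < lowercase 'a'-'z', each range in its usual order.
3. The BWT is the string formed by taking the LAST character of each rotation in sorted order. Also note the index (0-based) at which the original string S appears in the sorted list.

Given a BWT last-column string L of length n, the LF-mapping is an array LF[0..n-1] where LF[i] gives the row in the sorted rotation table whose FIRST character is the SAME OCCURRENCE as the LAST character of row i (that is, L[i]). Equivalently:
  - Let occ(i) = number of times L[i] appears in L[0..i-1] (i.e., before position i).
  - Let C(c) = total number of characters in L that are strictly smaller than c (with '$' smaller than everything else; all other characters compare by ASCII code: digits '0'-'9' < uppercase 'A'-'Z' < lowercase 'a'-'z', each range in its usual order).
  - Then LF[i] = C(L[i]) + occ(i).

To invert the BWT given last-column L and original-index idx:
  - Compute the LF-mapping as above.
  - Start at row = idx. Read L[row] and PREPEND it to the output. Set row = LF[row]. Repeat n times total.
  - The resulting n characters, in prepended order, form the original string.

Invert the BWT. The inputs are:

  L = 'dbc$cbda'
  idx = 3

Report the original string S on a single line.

LF mapping: 6 2 4 0 5 3 7 1
Walk LF starting at row 3, prepending L[row]:
  step 1: row=3, L[3]='$', prepend. Next row=LF[3]=0
  step 2: row=0, L[0]='d', prepend. Next row=LF[0]=6
  step 3: row=6, L[6]='d', prepend. Next row=LF[6]=7
  step 4: row=7, L[7]='a', prepend. Next row=LF[7]=1
  step 5: row=1, L[1]='b', prepend. Next row=LF[1]=2
  step 6: row=2, L[2]='c', prepend. Next row=LF[2]=4
  step 7: row=4, L[4]='c', prepend. Next row=LF[4]=5
  step 8: row=5, L[5]='b', prepend. Next row=LF[5]=3
Reversed output: bccbadd$

Answer: bccbadd$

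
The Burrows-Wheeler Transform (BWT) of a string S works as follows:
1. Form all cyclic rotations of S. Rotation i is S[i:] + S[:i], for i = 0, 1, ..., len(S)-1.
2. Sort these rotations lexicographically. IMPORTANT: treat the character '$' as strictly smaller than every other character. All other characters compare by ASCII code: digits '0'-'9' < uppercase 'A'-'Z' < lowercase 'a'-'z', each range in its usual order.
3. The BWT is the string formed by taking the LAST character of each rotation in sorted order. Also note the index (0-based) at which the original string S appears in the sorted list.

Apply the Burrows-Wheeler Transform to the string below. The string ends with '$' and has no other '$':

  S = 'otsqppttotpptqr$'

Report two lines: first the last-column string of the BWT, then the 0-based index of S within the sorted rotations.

All 16 rotations (rotation i = S[i:]+S[:i]):
  rot[0] = otsqppttotpptqr$
  rot[1] = tsqppttotpptqr$o
  rot[2] = sqppttotpptqr$ot
  rot[3] = qppttotpptqr$ots
  rot[4] = ppttotpptqr$otsq
  rot[5] = pttotpptqr$otsqp
  rot[6] = ttotpptqr$otsqpp
  rot[7] = totpptqr$otsqppt
  rot[8] = otpptqr$otsqpptt
  rot[9] = tpptqr$otsqpptto
  rot[10] = pptqr$otsqppttot
  rot[11] = ptqr$otsqppttotp
  rot[12] = tqr$otsqppttotpp
  rot[13] = qr$otsqppttotppt
  rot[14] = r$otsqppttotpptq
  rot[15] = $otsqppttotpptqr
Sorted (with $ < everything):
  sorted[0] = $otsqppttotpptqr  (last char: 'r')
  sorted[1] = otpptqr$otsqpptt  (last char: 't')
  sorted[2] = otsqppttotpptqr$  (last char: '$')
  sorted[3] = pptqr$otsqppttot  (last char: 't')
  sorted[4] = ppttotpptqr$otsq  (last char: 'q')
  sorted[5] = ptqr$otsqppttotp  (last char: 'p')
  sorted[6] = pttotpptqr$otsqp  (last char: 'p')
  sorted[7] = qppttotpptqr$ots  (last char: 's')
  sorted[8] = qr$otsqppttotppt  (last char: 't')
  sorted[9] = r$otsqppttotpptq  (last char: 'q')
  sorted[10] = sqppttotpptqr$ot  (last char: 't')
  sorted[11] = totpptqr$otsqppt  (last char: 't')
  sorted[12] = tpptqr$otsqpptto  (last char: 'o')
  sorted[13] = tqr$otsqppttotpp  (last char: 'p')
  sorted[14] = tsqppttotpptqr$o  (last char: 'o')
  sorted[15] = ttotpptqr$otsqpp  (last char: 'p')
Last column: rt$tqppstqttopop
Original string S is at sorted index 2

Answer: rt$tqppstqttopop
2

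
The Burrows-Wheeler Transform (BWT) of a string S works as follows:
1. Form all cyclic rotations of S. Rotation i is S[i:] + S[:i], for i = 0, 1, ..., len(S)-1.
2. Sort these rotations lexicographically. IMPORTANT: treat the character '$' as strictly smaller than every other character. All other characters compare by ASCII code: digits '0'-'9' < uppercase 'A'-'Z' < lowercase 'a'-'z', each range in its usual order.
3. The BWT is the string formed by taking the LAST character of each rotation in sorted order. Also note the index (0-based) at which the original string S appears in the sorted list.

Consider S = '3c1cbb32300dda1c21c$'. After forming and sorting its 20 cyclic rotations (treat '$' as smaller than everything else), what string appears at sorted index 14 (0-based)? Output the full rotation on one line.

Answer: c$3c1cbb32300dda1c21

Derivation:
All 20 rotations (rotation i = S[i:]+S[:i]):
  rot[0] = 3c1cbb32300dda1c21c$
  rot[1] = c1cbb32300dda1c21c$3
  rot[2] = 1cbb32300dda1c21c$3c
  rot[3] = cbb32300dda1c21c$3c1
  rot[4] = bb32300dda1c21c$3c1c
  rot[5] = b32300dda1c21c$3c1cb
  rot[6] = 32300dda1c21c$3c1cbb
  rot[7] = 2300dda1c21c$3c1cbb3
  rot[8] = 300dda1c21c$3c1cbb32
  rot[9] = 00dda1c21c$3c1cbb323
  rot[10] = 0dda1c21c$3c1cbb3230
  rot[11] = dda1c21c$3c1cbb32300
  rot[12] = da1c21c$3c1cbb32300d
  rot[13] = a1c21c$3c1cbb32300dd
  rot[14] = 1c21c$3c1cbb32300dda
  rot[15] = c21c$3c1cbb32300dda1
  rot[16] = 21c$3c1cbb32300dda1c
  rot[17] = 1c$3c1cbb32300dda1c2
  rot[18] = c$3c1cbb32300dda1c21
  rot[19] = $3c1cbb32300dda1c21c
Sorted (with $ < everything):
  sorted[0] = $3c1cbb32300dda1c21c
  sorted[1] = 00dda1c21c$3c1cbb323
  sorted[2] = 0dda1c21c$3c1cbb3230
  sorted[3] = 1c$3c1cbb32300dda1c2
  sorted[4] = 1c21c$3c1cbb32300dda
  sorted[5] = 1cbb32300dda1c21c$3c
  sorted[6] = 21c$3c1cbb32300dda1c
  sorted[7] = 2300dda1c21c$3c1cbb3
  sorted[8] = 300dda1c21c$3c1cbb32
  sorted[9] = 32300dda1c21c$3c1cbb
  sorted[10] = 3c1cbb32300dda1c21c$
  sorted[11] = a1c21c$3c1cbb32300dd
  sorted[12] = b32300dda1c21c$3c1cb
  sorted[13] = bb32300dda1c21c$3c1c
  sorted[14] = c$3c1cbb32300dda1c21
  sorted[15] = c1cbb32300dda1c21c$3
  sorted[16] = c21c$3c1cbb32300dda1
  sorted[17] = cbb32300dda1c21c$3c1
  sorted[18] = da1c21c$3c1cbb32300d
  sorted[19] = dda1c21c$3c1cbb32300
sorted[14] = c$3c1cbb32300dda1c21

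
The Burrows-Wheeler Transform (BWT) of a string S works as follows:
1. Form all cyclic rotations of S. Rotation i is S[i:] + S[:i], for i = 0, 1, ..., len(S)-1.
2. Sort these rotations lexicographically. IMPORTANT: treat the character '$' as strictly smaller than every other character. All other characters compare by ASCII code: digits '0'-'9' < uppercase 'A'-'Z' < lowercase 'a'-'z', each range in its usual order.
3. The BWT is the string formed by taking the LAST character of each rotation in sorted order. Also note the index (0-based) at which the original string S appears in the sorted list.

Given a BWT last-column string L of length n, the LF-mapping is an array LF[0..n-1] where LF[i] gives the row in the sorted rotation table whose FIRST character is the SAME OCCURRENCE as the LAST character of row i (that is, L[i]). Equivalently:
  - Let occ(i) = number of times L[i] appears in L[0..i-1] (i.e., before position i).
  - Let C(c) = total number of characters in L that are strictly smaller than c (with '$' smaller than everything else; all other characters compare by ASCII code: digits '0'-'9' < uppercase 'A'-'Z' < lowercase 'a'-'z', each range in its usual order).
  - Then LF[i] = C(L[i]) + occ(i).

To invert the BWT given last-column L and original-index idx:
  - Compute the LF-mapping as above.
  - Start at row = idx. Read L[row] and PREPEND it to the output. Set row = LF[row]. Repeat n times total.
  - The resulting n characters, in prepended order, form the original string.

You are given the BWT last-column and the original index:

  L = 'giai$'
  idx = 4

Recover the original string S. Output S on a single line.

LF mapping: 2 3 1 4 0
Walk LF starting at row 4, prepending L[row]:
  step 1: row=4, L[4]='$', prepend. Next row=LF[4]=0
  step 2: row=0, L[0]='g', prepend. Next row=LF[0]=2
  step 3: row=2, L[2]='a', prepend. Next row=LF[2]=1
  step 4: row=1, L[1]='i', prepend. Next row=LF[1]=3
  step 5: row=3, L[3]='i', prepend. Next row=LF[3]=4
Reversed output: iiag$

Answer: iiag$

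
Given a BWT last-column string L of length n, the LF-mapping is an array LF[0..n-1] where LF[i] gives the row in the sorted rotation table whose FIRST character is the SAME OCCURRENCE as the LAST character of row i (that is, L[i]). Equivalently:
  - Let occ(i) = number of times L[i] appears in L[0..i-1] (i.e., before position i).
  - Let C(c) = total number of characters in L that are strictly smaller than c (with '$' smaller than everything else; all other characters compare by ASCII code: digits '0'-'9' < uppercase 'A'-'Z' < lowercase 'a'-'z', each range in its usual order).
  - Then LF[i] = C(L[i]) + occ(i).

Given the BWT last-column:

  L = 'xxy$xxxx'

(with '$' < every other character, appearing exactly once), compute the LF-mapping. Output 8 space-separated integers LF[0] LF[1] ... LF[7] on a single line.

Answer: 1 2 7 0 3 4 5 6

Derivation:
Char counts: '$':1, 'x':6, 'y':1
C (first-col start): C('$')=0, C('x')=1, C('y')=7
L[0]='x': occ=0, LF[0]=C('x')+0=1+0=1
L[1]='x': occ=1, LF[1]=C('x')+1=1+1=2
L[2]='y': occ=0, LF[2]=C('y')+0=7+0=7
L[3]='$': occ=0, LF[3]=C('$')+0=0+0=0
L[4]='x': occ=2, LF[4]=C('x')+2=1+2=3
L[5]='x': occ=3, LF[5]=C('x')+3=1+3=4
L[6]='x': occ=4, LF[6]=C('x')+4=1+4=5
L[7]='x': occ=5, LF[7]=C('x')+5=1+5=6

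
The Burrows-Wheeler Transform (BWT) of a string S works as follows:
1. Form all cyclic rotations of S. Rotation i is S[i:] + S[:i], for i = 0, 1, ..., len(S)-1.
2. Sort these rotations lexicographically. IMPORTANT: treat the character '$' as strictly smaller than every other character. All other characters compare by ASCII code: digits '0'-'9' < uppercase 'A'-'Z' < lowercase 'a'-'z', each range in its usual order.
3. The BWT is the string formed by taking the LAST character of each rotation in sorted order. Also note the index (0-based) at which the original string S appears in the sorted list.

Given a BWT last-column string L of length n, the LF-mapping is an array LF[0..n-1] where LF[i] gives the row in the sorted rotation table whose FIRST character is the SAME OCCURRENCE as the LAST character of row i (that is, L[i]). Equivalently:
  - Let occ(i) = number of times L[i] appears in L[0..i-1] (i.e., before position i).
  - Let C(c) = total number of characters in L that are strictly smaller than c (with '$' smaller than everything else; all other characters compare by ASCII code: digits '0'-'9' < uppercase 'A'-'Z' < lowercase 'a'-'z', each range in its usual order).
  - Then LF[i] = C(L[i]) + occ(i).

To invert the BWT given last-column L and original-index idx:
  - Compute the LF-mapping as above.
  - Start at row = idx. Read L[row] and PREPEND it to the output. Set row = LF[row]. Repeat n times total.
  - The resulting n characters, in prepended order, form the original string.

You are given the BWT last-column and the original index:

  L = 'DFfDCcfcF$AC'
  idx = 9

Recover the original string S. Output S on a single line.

Answer: cFcDCfFAfCD$

Derivation:
LF mapping: 4 6 10 5 2 8 11 9 7 0 1 3
Walk LF starting at row 9, prepending L[row]:
  step 1: row=9, L[9]='$', prepend. Next row=LF[9]=0
  step 2: row=0, L[0]='D', prepend. Next row=LF[0]=4
  step 3: row=4, L[4]='C', prepend. Next row=LF[4]=2
  step 4: row=2, L[2]='f', prepend. Next row=LF[2]=10
  step 5: row=10, L[10]='A', prepend. Next row=LF[10]=1
  step 6: row=1, L[1]='F', prepend. Next row=LF[1]=6
  step 7: row=6, L[6]='f', prepend. Next row=LF[6]=11
  step 8: row=11, L[11]='C', prepend. Next row=LF[11]=3
  step 9: row=3, L[3]='D', prepend. Next row=LF[3]=5
  step 10: row=5, L[5]='c', prepend. Next row=LF[5]=8
  step 11: row=8, L[8]='F', prepend. Next row=LF[8]=7
  step 12: row=7, L[7]='c', prepend. Next row=LF[7]=9
Reversed output: cFcDCfFAfCD$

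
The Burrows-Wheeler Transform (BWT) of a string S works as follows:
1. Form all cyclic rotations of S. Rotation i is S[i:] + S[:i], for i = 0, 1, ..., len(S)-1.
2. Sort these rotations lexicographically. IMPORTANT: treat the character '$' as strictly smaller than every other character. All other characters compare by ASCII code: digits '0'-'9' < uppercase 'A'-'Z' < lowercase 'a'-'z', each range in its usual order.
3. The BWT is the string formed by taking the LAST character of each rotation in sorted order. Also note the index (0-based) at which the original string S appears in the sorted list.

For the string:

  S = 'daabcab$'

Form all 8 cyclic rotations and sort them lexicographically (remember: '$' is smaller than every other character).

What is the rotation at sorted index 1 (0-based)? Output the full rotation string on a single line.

All 8 rotations (rotation i = S[i:]+S[:i]):
  rot[0] = daabcab$
  rot[1] = aabcab$d
  rot[2] = abcab$da
  rot[3] = bcab$daa
  rot[4] = cab$daab
  rot[5] = ab$daabc
  rot[6] = b$daabca
  rot[7] = $daabcab
Sorted (with $ < everything):
  sorted[0] = $daabcab
  sorted[1] = aabcab$d
  sorted[2] = ab$daabc
  sorted[3] = abcab$da
  sorted[4] = b$daabca
  sorted[5] = bcab$daa
  sorted[6] = cab$daab
  sorted[7] = daabcab$
sorted[1] = aabcab$d

Answer: aabcab$d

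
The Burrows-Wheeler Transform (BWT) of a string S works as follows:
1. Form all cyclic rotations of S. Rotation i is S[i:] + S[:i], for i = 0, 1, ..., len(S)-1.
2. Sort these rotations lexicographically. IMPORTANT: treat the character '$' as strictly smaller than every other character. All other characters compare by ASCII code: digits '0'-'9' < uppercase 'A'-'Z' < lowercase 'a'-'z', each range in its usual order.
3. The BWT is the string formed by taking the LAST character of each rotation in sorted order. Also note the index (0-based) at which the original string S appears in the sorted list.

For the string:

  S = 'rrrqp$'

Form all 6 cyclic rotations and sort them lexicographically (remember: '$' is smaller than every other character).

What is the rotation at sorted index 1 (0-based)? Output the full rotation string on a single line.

All 6 rotations (rotation i = S[i:]+S[:i]):
  rot[0] = rrrqp$
  rot[1] = rrqp$r
  rot[2] = rqp$rr
  rot[3] = qp$rrr
  rot[4] = p$rrrq
  rot[5] = $rrrqp
Sorted (with $ < everything):
  sorted[0] = $rrrqp
  sorted[1] = p$rrrq
  sorted[2] = qp$rrr
  sorted[3] = rqp$rr
  sorted[4] = rrqp$r
  sorted[5] = rrrqp$
sorted[1] = p$rrrq

Answer: p$rrrq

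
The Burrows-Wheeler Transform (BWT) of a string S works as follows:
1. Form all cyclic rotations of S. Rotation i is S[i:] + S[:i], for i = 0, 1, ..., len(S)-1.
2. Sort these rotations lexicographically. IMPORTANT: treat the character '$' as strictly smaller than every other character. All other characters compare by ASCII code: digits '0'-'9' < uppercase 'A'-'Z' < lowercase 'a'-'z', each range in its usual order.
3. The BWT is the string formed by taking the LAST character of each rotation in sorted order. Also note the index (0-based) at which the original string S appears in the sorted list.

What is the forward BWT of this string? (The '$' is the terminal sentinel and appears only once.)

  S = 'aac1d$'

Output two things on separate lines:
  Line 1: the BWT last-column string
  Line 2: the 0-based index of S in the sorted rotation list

All 6 rotations (rotation i = S[i:]+S[:i]):
  rot[0] = aac1d$
  rot[1] = ac1d$a
  rot[2] = c1d$aa
  rot[3] = 1d$aac
  rot[4] = d$aac1
  rot[5] = $aac1d
Sorted (with $ < everything):
  sorted[0] = $aac1d  (last char: 'd')
  sorted[1] = 1d$aac  (last char: 'c')
  sorted[2] = aac1d$  (last char: '$')
  sorted[3] = ac1d$a  (last char: 'a')
  sorted[4] = c1d$aa  (last char: 'a')
  sorted[5] = d$aac1  (last char: '1')
Last column: dc$aa1
Original string S is at sorted index 2

Answer: dc$aa1
2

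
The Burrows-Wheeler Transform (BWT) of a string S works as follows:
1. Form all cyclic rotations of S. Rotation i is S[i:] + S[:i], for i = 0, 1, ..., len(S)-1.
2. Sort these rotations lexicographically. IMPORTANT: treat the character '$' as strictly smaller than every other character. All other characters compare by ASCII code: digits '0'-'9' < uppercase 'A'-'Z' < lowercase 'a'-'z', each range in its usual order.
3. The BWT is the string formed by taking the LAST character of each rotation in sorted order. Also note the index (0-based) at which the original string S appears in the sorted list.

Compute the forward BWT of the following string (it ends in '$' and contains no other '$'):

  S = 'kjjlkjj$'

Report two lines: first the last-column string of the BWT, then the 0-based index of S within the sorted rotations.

All 8 rotations (rotation i = S[i:]+S[:i]):
  rot[0] = kjjlkjj$
  rot[1] = jjlkjj$k
  rot[2] = jlkjj$kj
  rot[3] = lkjj$kjj
  rot[4] = kjj$kjjl
  rot[5] = jj$kjjlk
  rot[6] = j$kjjlkj
  rot[7] = $kjjlkjj
Sorted (with $ < everything):
  sorted[0] = $kjjlkjj  (last char: 'j')
  sorted[1] = j$kjjlkj  (last char: 'j')
  sorted[2] = jj$kjjlk  (last char: 'k')
  sorted[3] = jjlkjj$k  (last char: 'k')
  sorted[4] = jlkjj$kj  (last char: 'j')
  sorted[5] = kjj$kjjl  (last char: 'l')
  sorted[6] = kjjlkjj$  (last char: '$')
  sorted[7] = lkjj$kjj  (last char: 'j')
Last column: jjkkjl$j
Original string S is at sorted index 6

Answer: jjkkjl$j
6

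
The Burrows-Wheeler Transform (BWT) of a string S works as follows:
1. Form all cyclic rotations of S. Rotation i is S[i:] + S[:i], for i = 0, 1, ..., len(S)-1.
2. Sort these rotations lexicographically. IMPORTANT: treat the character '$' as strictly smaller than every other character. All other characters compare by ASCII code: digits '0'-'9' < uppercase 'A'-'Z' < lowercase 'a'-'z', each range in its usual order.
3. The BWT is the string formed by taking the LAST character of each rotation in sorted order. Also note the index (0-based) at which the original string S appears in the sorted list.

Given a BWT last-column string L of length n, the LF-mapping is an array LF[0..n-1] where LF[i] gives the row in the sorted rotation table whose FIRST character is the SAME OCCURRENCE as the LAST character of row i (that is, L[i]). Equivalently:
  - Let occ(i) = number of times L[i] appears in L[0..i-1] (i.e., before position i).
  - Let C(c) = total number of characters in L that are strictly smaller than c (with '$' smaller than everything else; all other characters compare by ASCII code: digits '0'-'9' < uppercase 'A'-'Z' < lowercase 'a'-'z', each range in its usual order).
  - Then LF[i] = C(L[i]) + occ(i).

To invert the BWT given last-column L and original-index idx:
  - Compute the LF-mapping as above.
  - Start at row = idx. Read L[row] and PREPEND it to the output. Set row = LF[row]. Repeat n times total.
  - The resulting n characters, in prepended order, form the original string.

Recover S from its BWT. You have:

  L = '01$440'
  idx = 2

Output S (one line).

LF mapping: 1 3 0 4 5 2
Walk LF starting at row 2, prepending L[row]:
  step 1: row=2, L[2]='$', prepend. Next row=LF[2]=0
  step 2: row=0, L[0]='0', prepend. Next row=LF[0]=1
  step 3: row=1, L[1]='1', prepend. Next row=LF[1]=3
  step 4: row=3, L[3]='4', prepend. Next row=LF[3]=4
  step 5: row=4, L[4]='4', prepend. Next row=LF[4]=5
  step 6: row=5, L[5]='0', prepend. Next row=LF[5]=2
Reversed output: 04410$

Answer: 04410$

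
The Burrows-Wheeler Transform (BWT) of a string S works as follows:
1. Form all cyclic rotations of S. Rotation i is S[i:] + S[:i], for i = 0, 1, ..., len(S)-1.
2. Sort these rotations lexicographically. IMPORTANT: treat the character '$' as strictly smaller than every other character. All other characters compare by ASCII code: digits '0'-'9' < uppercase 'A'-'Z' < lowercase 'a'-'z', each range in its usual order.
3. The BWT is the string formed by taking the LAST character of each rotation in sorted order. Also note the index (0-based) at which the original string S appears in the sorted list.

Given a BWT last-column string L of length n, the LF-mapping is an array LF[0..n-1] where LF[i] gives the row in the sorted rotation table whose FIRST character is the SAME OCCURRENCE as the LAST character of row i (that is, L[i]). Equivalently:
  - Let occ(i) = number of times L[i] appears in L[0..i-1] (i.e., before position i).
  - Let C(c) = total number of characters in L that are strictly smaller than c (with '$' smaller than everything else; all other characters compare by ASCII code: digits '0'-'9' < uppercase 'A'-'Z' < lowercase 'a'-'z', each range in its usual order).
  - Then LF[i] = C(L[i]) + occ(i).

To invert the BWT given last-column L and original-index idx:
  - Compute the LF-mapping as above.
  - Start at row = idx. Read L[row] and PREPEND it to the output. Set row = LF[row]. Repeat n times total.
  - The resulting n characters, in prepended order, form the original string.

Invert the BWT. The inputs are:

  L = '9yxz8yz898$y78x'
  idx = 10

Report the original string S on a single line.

Answer: y7yy8z89x88xz9$

Derivation:
LF mapping: 6 10 8 13 2 11 14 3 7 4 0 12 1 5 9
Walk LF starting at row 10, prepending L[row]:
  step 1: row=10, L[10]='$', prepend. Next row=LF[10]=0
  step 2: row=0, L[0]='9', prepend. Next row=LF[0]=6
  step 3: row=6, L[6]='z', prepend. Next row=LF[6]=14
  step 4: row=14, L[14]='x', prepend. Next row=LF[14]=9
  step 5: row=9, L[9]='8', prepend. Next row=LF[9]=4
  step 6: row=4, L[4]='8', prepend. Next row=LF[4]=2
  step 7: row=2, L[2]='x', prepend. Next row=LF[2]=8
  step 8: row=8, L[8]='9', prepend. Next row=LF[8]=7
  step 9: row=7, L[7]='8', prepend. Next row=LF[7]=3
  step 10: row=3, L[3]='z', prepend. Next row=LF[3]=13
  step 11: row=13, L[13]='8', prepend. Next row=LF[13]=5
  step 12: row=5, L[5]='y', prepend. Next row=LF[5]=11
  step 13: row=11, L[11]='y', prepend. Next row=LF[11]=12
  step 14: row=12, L[12]='7', prepend. Next row=LF[12]=1
  step 15: row=1, L[1]='y', prepend. Next row=LF[1]=10
Reversed output: y7yy8z89x88xz9$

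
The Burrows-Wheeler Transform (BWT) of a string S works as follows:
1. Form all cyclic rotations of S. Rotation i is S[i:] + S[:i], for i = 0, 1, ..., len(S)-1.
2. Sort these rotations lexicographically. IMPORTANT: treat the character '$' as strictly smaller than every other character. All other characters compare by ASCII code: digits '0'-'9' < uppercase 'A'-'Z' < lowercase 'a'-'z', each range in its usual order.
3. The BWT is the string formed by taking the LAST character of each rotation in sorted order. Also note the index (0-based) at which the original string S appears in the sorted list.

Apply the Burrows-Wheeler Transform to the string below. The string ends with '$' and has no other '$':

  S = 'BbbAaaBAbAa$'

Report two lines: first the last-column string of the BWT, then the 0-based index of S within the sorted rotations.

All 12 rotations (rotation i = S[i:]+S[:i]):
  rot[0] = BbbAaaBAbAa$
  rot[1] = bbAaaBAbAa$B
  rot[2] = bAaaBAbAa$Bb
  rot[3] = AaaBAbAa$Bbb
  rot[4] = aaBAbAa$BbbA
  rot[5] = aBAbAa$BbbAa
  rot[6] = BAbAa$BbbAaa
  rot[7] = AbAa$BbbAaaB
  rot[8] = bAa$BbbAaaBA
  rot[9] = Aa$BbbAaaBAb
  rot[10] = a$BbbAaaBAbA
  rot[11] = $BbbAaaBAbAa
Sorted (with $ < everything):
  sorted[0] = $BbbAaaBAbAa  (last char: 'a')
  sorted[1] = Aa$BbbAaaBAb  (last char: 'b')
  sorted[2] = AaaBAbAa$Bbb  (last char: 'b')
  sorted[3] = AbAa$BbbAaaB  (last char: 'B')
  sorted[4] = BAbAa$BbbAaa  (last char: 'a')
  sorted[5] = BbbAaaBAbAa$  (last char: '$')
  sorted[6] = a$BbbAaaBAbA  (last char: 'A')
  sorted[7] = aBAbAa$BbbAa  (last char: 'a')
  sorted[8] = aaBAbAa$BbbA  (last char: 'A')
  sorted[9] = bAa$BbbAaaBA  (last char: 'A')
  sorted[10] = bAaaBAbAa$Bb  (last char: 'b')
  sorted[11] = bbAaaBAbAa$B  (last char: 'B')
Last column: abbBa$AaAAbB
Original string S is at sorted index 5

Answer: abbBa$AaAAbB
5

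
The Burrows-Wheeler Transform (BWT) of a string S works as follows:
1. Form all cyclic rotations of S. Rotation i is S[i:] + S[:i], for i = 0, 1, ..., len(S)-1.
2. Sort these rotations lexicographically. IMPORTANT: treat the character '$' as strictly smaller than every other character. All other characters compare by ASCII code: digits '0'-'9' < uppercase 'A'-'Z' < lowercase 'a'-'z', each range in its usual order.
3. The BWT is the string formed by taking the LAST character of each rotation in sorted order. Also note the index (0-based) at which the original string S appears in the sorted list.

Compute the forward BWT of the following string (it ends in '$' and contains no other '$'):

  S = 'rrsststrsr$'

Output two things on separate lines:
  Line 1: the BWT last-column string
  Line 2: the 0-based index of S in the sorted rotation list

Answer: rs$trrrtsss
2

Derivation:
All 11 rotations (rotation i = S[i:]+S[:i]):
  rot[0] = rrsststrsr$
  rot[1] = rsststrsr$r
  rot[2] = sststrsr$rr
  rot[3] = ststrsr$rrs
  rot[4] = tstrsr$rrss
  rot[5] = strsr$rrsst
  rot[6] = trsr$rrssts
  rot[7] = rsr$rrsstst
  rot[8] = sr$rrsststr
  rot[9] = r$rrsststrs
  rot[10] = $rrsststrsr
Sorted (with $ < everything):
  sorted[0] = $rrsststrsr  (last char: 'r')
  sorted[1] = r$rrsststrs  (last char: 's')
  sorted[2] = rrsststrsr$  (last char: '$')
  sorted[3] = rsr$rrsstst  (last char: 't')
  sorted[4] = rsststrsr$r  (last char: 'r')
  sorted[5] = sr$rrsststr  (last char: 'r')
  sorted[6] = sststrsr$rr  (last char: 'r')
  sorted[7] = strsr$rrsst  (last char: 't')
  sorted[8] = ststrsr$rrs  (last char: 's')
  sorted[9] = trsr$rrssts  (last char: 's')
  sorted[10] = tstrsr$rrss  (last char: 's')
Last column: rs$trrrtsss
Original string S is at sorted index 2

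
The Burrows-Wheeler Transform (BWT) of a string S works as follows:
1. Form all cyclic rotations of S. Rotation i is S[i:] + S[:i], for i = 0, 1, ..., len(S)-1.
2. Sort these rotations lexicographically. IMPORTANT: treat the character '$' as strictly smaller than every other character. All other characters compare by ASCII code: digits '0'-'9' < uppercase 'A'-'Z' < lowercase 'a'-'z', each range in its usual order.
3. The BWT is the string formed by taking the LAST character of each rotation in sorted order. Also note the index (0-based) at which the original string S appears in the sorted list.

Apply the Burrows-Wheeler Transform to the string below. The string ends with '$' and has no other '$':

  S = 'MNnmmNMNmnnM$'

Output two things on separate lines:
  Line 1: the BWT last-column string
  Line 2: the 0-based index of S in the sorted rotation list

All 13 rotations (rotation i = S[i:]+S[:i]):
  rot[0] = MNnmmNMNmnnM$
  rot[1] = NnmmNMNmnnM$M
  rot[2] = nmmNMNmnnM$MN
  rot[3] = mmNMNmnnM$MNn
  rot[4] = mNMNmnnM$MNnm
  rot[5] = NMNmnnM$MNnmm
  rot[6] = MNmnnM$MNnmmN
  rot[7] = NmnnM$MNnmmNM
  rot[8] = mnnM$MNnmmNMN
  rot[9] = nnM$MNnmmNMNm
  rot[10] = nM$MNnmmNMNmn
  rot[11] = M$MNnmmNMNmnn
  rot[12] = $MNnmmNMNmnnM
Sorted (with $ < everything):
  sorted[0] = $MNnmmNMNmnnM  (last char: 'M')
  sorted[1] = M$MNnmmNMNmnn  (last char: 'n')
  sorted[2] = MNmnnM$MNnmmN  (last char: 'N')
  sorted[3] = MNnmmNMNmnnM$  (last char: '$')
  sorted[4] = NMNmnnM$MNnmm  (last char: 'm')
  sorted[5] = NmnnM$MNnmmNM  (last char: 'M')
  sorted[6] = NnmmNMNmnnM$M  (last char: 'M')
  sorted[7] = mNMNmnnM$MNnm  (last char: 'm')
  sorted[8] = mmNMNmnnM$MNn  (last char: 'n')
  sorted[9] = mnnM$MNnmmNMN  (last char: 'N')
  sorted[10] = nM$MNnmmNMNmn  (last char: 'n')
  sorted[11] = nmmNMNmnnM$MN  (last char: 'N')
  sorted[12] = nnM$MNnmmNMNm  (last char: 'm')
Last column: MnN$mMMmnNnNm
Original string S is at sorted index 3

Answer: MnN$mMMmnNnNm
3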